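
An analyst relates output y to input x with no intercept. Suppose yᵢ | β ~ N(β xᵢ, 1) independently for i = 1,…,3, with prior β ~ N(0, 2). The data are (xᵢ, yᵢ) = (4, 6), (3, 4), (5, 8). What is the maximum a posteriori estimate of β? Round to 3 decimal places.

log p(β | y) = −Σ(yᵢ − βxᵢ)²/(2·1) − β²/(2·2) + const.
Setting the derivative to zero: Σxᵢ(yᵢ − βxᵢ)/1 − β/2 = 0, so β = Σxᵢyᵢ / (Σxᵢ² + σ²/τ²).
Σxᵢyᵢ = 4·6 + 3·4 + 5·8 = 76; Σxᵢ² = 50; σ²/τ² = 0.5.
β̂_MAP = 76 / (50 + 0.5) = 76/50.5 ≈ 1.505.

β̂_MAP = 1.505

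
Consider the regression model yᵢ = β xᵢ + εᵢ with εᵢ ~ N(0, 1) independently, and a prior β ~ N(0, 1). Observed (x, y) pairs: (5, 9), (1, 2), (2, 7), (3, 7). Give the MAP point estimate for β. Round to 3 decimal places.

log p(β | y) = −Σ(yᵢ − βxᵢ)²/(2·1) − β²/(2·1) + const.
Setting the derivative to zero: Σxᵢ(yᵢ − βxᵢ)/1 − β/1 = 0, so β = Σxᵢyᵢ / (Σxᵢ² + σ²/τ²).
Σxᵢyᵢ = 5·9 + 1·2 + 2·7 + 3·7 = 82; Σxᵢ² = 39; σ²/τ² = 1.
β̂_MAP = 82 / (39 + 1) = 82/40 ≈ 2.050.

β̂_MAP = 2.050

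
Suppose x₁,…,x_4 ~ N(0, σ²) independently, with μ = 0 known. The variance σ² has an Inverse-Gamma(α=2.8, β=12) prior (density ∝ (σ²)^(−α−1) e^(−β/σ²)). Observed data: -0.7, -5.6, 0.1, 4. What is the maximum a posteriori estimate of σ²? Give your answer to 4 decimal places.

Sum of squared deviations about the known mean: SS = (-0.7−0)² + (-5.6−0)² + (0.1−0)² + (4−0)² = 47.86.
The Normal likelihood contributes (σ²)^(−n/2) exp(−SS/(2σ²)), so the posterior is Inverse-Gamma(α + n/2, β + SS/2) = Inverse-Gamma(4.8, 35.93).
The mode of Inverse-Gamma(a, b) is b/(a+1) = 35.93/5.8 ≈ 6.1948.

σ̂²_MAP = 6.1948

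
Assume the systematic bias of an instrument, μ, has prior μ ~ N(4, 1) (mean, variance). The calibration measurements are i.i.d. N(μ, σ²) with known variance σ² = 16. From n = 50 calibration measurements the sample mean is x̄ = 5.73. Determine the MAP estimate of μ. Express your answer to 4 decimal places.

μ̂_MAP = 5.3106

n = 50, x̄ = 5.73.
For a Normal prior and Normal likelihood with known variance, the posterior is Normal; its mode equals its mean, the precision-weighted average.
Prior precision 1/σ₀² = 1/1 = 1; data precision n/σ² = 50/16 = 3.125.
μ̂ = (1·4 + 3.125·5.73) / (1 + 3.125) = 21.90625/4.125 = 701/132 ≈ 5.3106.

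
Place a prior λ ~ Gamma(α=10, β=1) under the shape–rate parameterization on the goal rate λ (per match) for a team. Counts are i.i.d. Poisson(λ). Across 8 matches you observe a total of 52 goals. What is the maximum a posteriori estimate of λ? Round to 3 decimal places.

λ̂_MAP = 6.778

Σxᵢ = 52, n = 8.
Posterior ∝ λ^9e^(−1λ) · λ^52e^(−8λ) = λ^61e^(−9λ), i.e. Gamma(shape=62, rate=9).
The mode of a Gamma(a, b) with a ≥ 1 (shape–rate) is (a−1)/b = 61/9 ≈ 6.778.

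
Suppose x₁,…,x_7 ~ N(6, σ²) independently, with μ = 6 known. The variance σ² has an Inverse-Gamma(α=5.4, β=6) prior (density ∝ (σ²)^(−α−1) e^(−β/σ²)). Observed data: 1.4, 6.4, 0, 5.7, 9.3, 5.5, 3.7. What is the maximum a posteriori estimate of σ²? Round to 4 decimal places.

σ̂²_MAP = 4.3354

Sum of squared deviations about the known mean: SS = (1.4−6)² + (6.4−6)² + (0−6)² + (5.7−6)² + (9.3−6)² + (5.5−6)² + (3.7−6)² = 73.84.
The Normal likelihood contributes (σ²)^(−n/2) exp(−SS/(2σ²)), so the posterior is Inverse-Gamma(α + n/2, β + SS/2) = Inverse-Gamma(8.9, 42.92).
The mode of Inverse-Gamma(a, b) is b/(a+1) = 42.92/9.9 ≈ 4.3354.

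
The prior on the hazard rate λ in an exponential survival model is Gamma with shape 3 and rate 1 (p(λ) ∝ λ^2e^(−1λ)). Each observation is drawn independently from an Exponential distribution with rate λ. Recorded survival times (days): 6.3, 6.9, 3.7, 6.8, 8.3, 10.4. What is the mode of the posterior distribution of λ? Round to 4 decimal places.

The Exponential(rate=λ) likelihood is ∝ λ^n e^(−λΣtᵢ). Here n = 6 and Σtᵢ = 6.3 + 6.9 + 3.7 + 6.8 + 8.3 + 10.4 = 42.4.
Posterior ∝ λ^2e^(−1λ) · λ^6e^(−42.4λ) = λ^8e^(−43.4λ), i.e. Gamma(9, 43.4).
Mode = (a−1)/b = 8/43.4 ≈ 0.1843.

λ̂_MAP = 0.1843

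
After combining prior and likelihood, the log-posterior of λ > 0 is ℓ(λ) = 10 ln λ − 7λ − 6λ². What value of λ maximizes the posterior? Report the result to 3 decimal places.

λ̂_MAP = 0.667

ℓ'(λ) = 10/λ − 7 − 12λ. Setting this to zero and multiplying by λ: 12λ² + 7λ − 10 = 0.
λ = (−7 + √(7² + 4·12·10)) / (2·12) = (−7 + √529) / 24 = (−7 + 23)/24 = 2/3.
ℓ''(λ) = −10/λ² − 12 < 0, confirming a maximum.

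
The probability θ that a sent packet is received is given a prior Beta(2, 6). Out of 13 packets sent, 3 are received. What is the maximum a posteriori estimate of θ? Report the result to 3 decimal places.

Prior: Beta(2, 6).
Data: 3 successes in 13 trials. The binomial likelihood contributes θ^3(1−θ)^10, so the posterior is Beta(2+3, 6+10) = Beta(5, 16).
For Beta(a, b) with a, b > 1 the mode is (a−1)/(a+b−2) = 4/19 ≈ 0.211.

θ̂_MAP = 0.211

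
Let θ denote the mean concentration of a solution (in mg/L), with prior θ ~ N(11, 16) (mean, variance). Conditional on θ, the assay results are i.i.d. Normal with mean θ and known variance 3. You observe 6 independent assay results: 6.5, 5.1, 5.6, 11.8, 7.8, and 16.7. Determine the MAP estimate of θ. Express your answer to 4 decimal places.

n = 6; x̄ = (6.5 + 5.1 + 5.6 + 11.8 + 7.8 + 16.7)/6 = 53.5/6 = 107/12 ≈ 8.9167.
For a Normal prior and Normal likelihood with known variance, the posterior is Normal; its mode equals its mean, the precision-weighted average.
Prior precision 1/σ₀² = 1/16 = 0.0625; data precision n/σ² = 6/3 = 2.
θ̂ = (0.0625·11 + 2·(107/12)) / (0.0625 + 2) = (889/48)/2.0625 = 889/99 ≈ 8.9798.

θ̂_MAP = 8.9798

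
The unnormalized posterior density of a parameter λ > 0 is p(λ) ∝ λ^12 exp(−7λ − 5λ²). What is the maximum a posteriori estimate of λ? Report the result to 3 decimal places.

ℓ'(λ) = 12/λ − 7 − 10λ. Setting this to zero and multiplying by λ: 10λ² + 7λ − 12 = 0.
λ = (−7 + √(7² + 4·10·12)) / (2·10) = (−7 + √529) / 20 = (−7 + 23)/20 = 4/5.
ℓ''(λ) = −12/λ² − 10 < 0, confirming a maximum.

λ̂_MAP = 0.800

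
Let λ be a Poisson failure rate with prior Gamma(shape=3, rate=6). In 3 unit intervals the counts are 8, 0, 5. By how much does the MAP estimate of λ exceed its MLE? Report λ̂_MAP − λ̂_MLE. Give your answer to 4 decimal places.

Σxᵢ = 13. Posterior is Gamma(16, 9); MAP = (16−1)/9 = 15/9 ≈ 1.66667.
MLE = x̄ = 13/3 ≈ 4.33333.
Difference = 15/9 − 13/3 = -8/3 ≈ -2.6667.

MAP − MLE = -2.6667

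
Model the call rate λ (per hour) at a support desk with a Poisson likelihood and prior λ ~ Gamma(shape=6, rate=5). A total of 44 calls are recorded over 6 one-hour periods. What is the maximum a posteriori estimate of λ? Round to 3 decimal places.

λ̂_MAP = 4.455

Σxᵢ = 44, n = 6.
Posterior ∝ λ^5e^(−5λ) · λ^44e^(−6λ) = λ^49e^(−11λ), i.e. Gamma(shape=50, rate=11).
The mode of a Gamma(a, b) with a ≥ 1 (shape–rate) is (a−1)/b = 49/11 ≈ 4.455.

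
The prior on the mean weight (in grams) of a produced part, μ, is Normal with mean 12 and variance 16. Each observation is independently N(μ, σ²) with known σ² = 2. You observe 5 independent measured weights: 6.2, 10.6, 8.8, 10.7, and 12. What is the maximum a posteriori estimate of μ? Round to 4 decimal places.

n = 5; x̄ = (6.2 + 10.6 + 8.8 + 10.7 + 12)/5 = 48.3/5 = 9.66.
For a Normal prior and Normal likelihood with known variance, the posterior is Normal; its mode equals its mean, the precision-weighted average.
Prior precision 1/σ₀² = 1/16 = 0.0625; data precision n/σ² = 5/2 = 2.5.
μ̂ = (0.0625·12 + 2.5·9.66) / (0.0625 + 2.5) = 24.9/2.5625 = 1992/205 ≈ 9.7171.

μ̂_MAP = 9.7171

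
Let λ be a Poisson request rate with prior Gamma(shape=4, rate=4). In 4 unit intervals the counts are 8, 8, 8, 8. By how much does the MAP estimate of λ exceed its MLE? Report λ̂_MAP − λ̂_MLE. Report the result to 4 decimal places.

Σxᵢ = 32. Posterior is Gamma(36, 8); MAP = (36−1)/8 = 35/8 ≈ 4.37500.
MLE = x̄ = 32/4 ≈ 8.00000.
Difference = 35/8 − 32/4 = -29/8 ≈ -3.6250.

MAP − MLE = -3.6250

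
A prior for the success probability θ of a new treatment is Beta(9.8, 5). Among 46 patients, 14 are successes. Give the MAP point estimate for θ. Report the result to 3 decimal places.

θ̂_MAP = 0.388

Prior: Beta(9.8, 5).
Data: 14 successes in 46 trials. The binomial likelihood contributes θ^14(1−θ)^32, so the posterior is Beta(9.8+14, 5+32) = Beta(23.8, 37).
For Beta(a, b) with a, b > 1 the mode is (a−1)/(a+b−2) = 22.8/58.8 ≈ 0.388.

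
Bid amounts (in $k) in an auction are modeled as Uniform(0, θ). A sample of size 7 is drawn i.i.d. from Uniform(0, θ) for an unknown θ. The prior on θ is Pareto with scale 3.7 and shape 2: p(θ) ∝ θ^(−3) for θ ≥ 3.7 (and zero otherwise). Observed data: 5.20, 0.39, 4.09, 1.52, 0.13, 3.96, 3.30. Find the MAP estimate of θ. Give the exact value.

θ̂_MAP = 5.20

The Uniform(0, θ) likelihood is θ^(−n) for θ ≥ max(xᵢ), zero otherwise. Here max(xᵢ) = 5.20.
Posterior ∝ θ^(−3) · θ^(−7) = θ^(−10) on θ ≥ max(3.7, 5.20) = 5.20.
This density is strictly decreasing in θ, so the posterior mode lies at the lower boundary of the support.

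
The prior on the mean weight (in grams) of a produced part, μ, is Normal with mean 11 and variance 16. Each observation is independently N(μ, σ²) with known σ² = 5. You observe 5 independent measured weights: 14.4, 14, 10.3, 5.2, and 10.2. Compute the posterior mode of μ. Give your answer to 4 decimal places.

n = 5; x̄ = (14.4 + 14 + 10.3 + 5.2 + 10.2)/5 = 54.1/5 = 10.82.
For a Normal prior and Normal likelihood with known variance, the posterior is Normal; its mode equals its mean, the precision-weighted average.
Prior precision 1/σ₀² = 1/16 = 0.0625; data precision n/σ² = 5/5 = 1.
μ̂ = (0.0625·11 + 1·10.82) / (0.0625 + 1) = 11.5075/1.0625 = 4603/425 ≈ 10.8306.

μ̂_MAP = 10.8306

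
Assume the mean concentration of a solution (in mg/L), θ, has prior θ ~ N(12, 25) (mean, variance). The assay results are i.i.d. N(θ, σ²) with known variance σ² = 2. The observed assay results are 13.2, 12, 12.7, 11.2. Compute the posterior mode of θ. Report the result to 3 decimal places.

θ̂_MAP = 12.270

n = 4; x̄ = (13.2 + 12 + 12.7 + 11.2)/4 = 49.1/4 = 12.275.
For a Normal prior and Normal likelihood with known variance, the posterior is Normal; its mode equals its mean, the precision-weighted average.
Prior precision 1/σ₀² = 1/25 = 0.04; data precision n/σ² = 4/2 = 2.
θ̂ = (0.04·12 + 2·12.275) / (0.04 + 2) = 25.03/2.04 = 2503/204 ≈ 12.270.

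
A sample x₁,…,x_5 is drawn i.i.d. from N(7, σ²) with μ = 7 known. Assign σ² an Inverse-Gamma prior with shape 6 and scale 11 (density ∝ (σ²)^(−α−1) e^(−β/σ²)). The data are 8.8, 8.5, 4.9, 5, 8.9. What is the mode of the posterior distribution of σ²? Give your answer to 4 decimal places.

Sum of squared deviations about the known mean: SS = (8.8−7)² + (8.5−7)² + (4.9−7)² + (5−7)² + (8.9−7)² = 17.51.
The Normal likelihood contributes (σ²)^(−n/2) exp(−SS/(2σ²)), so the posterior is Inverse-Gamma(α + n/2, β + SS/2) = Inverse-Gamma(8.5, 19.755).
The mode of Inverse-Gamma(a, b) is b/(a+1) = 19.755/9.5 ≈ 2.0795.

σ̂²_MAP = 2.0795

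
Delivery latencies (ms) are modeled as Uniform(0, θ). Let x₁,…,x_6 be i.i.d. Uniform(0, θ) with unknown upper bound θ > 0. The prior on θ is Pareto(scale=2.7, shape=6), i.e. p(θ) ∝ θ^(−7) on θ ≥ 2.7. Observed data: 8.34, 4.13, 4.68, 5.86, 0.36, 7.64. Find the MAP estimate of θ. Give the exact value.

The Uniform(0, θ) likelihood is θ^(−n) for θ ≥ max(xᵢ), zero otherwise. Here max(xᵢ) = 8.34.
Posterior ∝ θ^(−7) · θ^(−6) = θ^(−13) on θ ≥ max(2.7, 8.34) = 8.34.
This density is strictly decreasing in θ, so the posterior mode lies at the lower boundary of the support.

θ̂_MAP = 8.34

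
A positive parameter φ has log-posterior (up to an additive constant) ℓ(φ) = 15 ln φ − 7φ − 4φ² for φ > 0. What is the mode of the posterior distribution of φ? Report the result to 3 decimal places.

φ̂_MAP = 1.000

ℓ'(φ) = 15/φ − 7 − 8φ. Setting this to zero and multiplying by φ: 8φ² + 7φ − 15 = 0.
φ = (−7 + √(7² + 4·8·15)) / (2·8) = (−7 + √529) / 16 = (−7 + 23)/16 = 1.
ℓ''(φ) = −15/φ² − 8 < 0, confirming a maximum.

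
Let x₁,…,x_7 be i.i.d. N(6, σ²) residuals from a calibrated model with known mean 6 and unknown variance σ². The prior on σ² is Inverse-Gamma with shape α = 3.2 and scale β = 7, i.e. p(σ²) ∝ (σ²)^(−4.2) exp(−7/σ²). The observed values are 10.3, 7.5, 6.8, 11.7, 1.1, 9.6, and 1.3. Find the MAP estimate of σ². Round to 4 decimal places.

σ̂²_MAP = 8.2422

Sum of squared deviations about the known mean: SS = (10.3−6)² + (7.5−6)² + (6.8−6)² + (11.7−6)² + (1.1−6)² + (9.6−6)² + (1.3−6)² = 112.93.
The Normal likelihood contributes (σ²)^(−n/2) exp(−SS/(2σ²)), so the posterior is Inverse-Gamma(α + n/2, β + SS/2) = Inverse-Gamma(6.7, 63.465).
The mode of Inverse-Gamma(a, b) is b/(a+1) = 63.465/7.7 ≈ 8.2422.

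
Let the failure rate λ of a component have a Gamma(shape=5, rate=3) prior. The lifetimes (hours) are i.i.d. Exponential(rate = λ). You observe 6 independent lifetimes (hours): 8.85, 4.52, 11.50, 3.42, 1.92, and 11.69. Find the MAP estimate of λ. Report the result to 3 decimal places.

The Exponential(rate=λ) likelihood is ∝ λ^n e^(−λΣtᵢ). Here n = 6 and Σtᵢ = 8.85 + 4.52 + 11.50 + 3.42 + 1.92 + 11.69 = 41.90.
Posterior ∝ λ^4e^(−3λ) · λ^6e^(−41.90λ) = λ^10e^(−44.90λ), i.e. Gamma(11, 44.90).
Mode = (a−1)/b = 10/44.90 ≈ 0.223.

λ̂_MAP = 0.223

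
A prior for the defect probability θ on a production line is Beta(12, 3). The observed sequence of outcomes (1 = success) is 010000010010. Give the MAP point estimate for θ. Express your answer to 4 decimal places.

θ̂_MAP = 0.5600

Prior: Beta(12, 3).
Data: 3 successes in 12 trials (from the sequence). The binomial likelihood contributes θ^3(1−θ)^9, so the posterior is Beta(12+3, 3+9) = Beta(15, 12).
For Beta(a, b) with a, b > 1 the mode is (a−1)/(a+b−2) = 14/25 ≈ 0.5600.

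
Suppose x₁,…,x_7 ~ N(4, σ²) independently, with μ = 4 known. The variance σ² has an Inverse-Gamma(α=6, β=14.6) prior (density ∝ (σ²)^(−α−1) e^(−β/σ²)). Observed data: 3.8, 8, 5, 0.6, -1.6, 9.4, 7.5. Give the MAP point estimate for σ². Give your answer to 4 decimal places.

Sum of squared deviations about the known mean: SS = (3.8−4)² + (8−4)² + (5−4)² + (0.6−4)² + (-1.6−4)² + (9.4−4)² + (7.5−4)² = 101.37.
The Normal likelihood contributes (σ²)^(−n/2) exp(−SS/(2σ²)), so the posterior is Inverse-Gamma(α + n/2, β + SS/2) = Inverse-Gamma(9.5, 65.285).
The mode of Inverse-Gamma(a, b) is b/(a+1) = 65.285/10.5 ≈ 6.2176.

σ̂²_MAP = 6.2176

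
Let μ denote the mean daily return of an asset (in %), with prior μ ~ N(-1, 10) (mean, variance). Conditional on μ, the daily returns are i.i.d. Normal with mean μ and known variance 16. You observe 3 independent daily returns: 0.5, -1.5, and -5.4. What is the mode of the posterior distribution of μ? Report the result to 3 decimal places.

n = 3; x̄ = (0.5 + (-1.5) + (-5.4))/3 = -6.4/3 = -32/15 ≈ -2.1333.
For a Normal prior and Normal likelihood with known variance, the posterior is Normal; its mode equals its mean, the precision-weighted average.
Prior precision 1/σ₀² = 1/10 = 0.1; data precision n/σ² = 3/16 = 0.1875.
μ̂ = (0.1·(-1) + 0.1875·(-32/15)) / (0.1 + 0.1875) = (-0.5)/0.2875 = -40/23 ≈ -1.739.

μ̂_MAP = -1.739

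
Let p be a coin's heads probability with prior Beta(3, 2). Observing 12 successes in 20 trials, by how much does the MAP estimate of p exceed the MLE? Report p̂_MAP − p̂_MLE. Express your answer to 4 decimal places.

Posterior is Beta(15, 10); MAP = (15−1)/(25−2) = 14/23 ≈ 0.60870.
MLE ignores the prior: p̂_MLE = k/n = 12/20 ≈ 0.60000.
Difference = 14/23 − 12/20 = 1/115 ≈ 0.0087.

MAP − MLE = 0.0087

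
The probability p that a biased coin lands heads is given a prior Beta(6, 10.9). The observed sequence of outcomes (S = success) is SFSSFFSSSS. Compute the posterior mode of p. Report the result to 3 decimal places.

p̂_MAP = 0.482

Prior: Beta(6, 10.9).
Data: 7 successes in 10 trials (from the sequence). The binomial likelihood contributes p^7(1−p)^3, so the posterior is Beta(6+7, 10.9+3) = Beta(13, 13.9).
For Beta(a, b) with a, b > 1 the mode is (a−1)/(a+b−2) = 12/24.9 ≈ 0.482.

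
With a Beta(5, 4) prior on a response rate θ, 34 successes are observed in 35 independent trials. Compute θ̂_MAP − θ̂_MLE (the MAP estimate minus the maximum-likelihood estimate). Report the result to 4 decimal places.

MAP − MLE = -0.0667

Posterior is Beta(39, 5); MAP = (39−1)/(44−2) = 38/42 ≈ 0.90476.
MLE ignores the prior: θ̂_MLE = k/n = 34/35 ≈ 0.97143.
Difference = 38/42 − 34/35 = -1/15 ≈ -0.0667.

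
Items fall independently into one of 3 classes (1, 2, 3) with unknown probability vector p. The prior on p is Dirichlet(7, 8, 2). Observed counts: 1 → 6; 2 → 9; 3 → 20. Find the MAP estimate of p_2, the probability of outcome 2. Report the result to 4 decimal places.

The posterior is Dirichlet(αᵢ + nᵢ) = Dirichlet(13, 17, 22).
For a Dirichlet(a₁,…,a_K) with all aᵢ > 1, the mode has j-th component (aⱼ − 1)/(Σaᵢ − K).
Here Σaᵢ = 52 and K = 3, so p_2 = (17 − 1)/(52 − 3) = 16/49 ≈ 0.3265.

MAP estimate: 0.3265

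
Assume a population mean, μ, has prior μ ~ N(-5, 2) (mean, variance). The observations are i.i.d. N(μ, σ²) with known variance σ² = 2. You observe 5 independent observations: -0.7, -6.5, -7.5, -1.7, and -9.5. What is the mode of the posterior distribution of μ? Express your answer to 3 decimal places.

n = 5; x̄ = ((-0.7) + (-6.5) + (-7.5) + (-1.7) + (-9.5))/5 = -25.9/5 = -5.18.
For a Normal prior and Normal likelihood with known variance, the posterior is Normal; its mode equals its mean, the precision-weighted average.
Prior precision 1/σ₀² = 1/2 = 0.5; data precision n/σ² = 5/2 = 2.5.
μ̂ = (0.5·(-5) + 2.5·(-5.18)) / (0.5 + 2.5) = (-15.45)/3 = -5.150.

μ̂_MAP = -5.150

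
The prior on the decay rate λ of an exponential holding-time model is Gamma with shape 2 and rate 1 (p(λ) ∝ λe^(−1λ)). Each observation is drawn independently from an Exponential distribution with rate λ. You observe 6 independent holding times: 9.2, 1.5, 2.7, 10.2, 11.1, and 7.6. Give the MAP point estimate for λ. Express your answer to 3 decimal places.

λ̂_MAP = 0.162

The Exponential(rate=λ) likelihood is ∝ λ^n e^(−λΣtᵢ). Here n = 6 and Σtᵢ = 9.2 + 1.5 + 2.7 + 10.2 + 11.1 + 7.6 = 42.3.
Posterior ∝ λe^(−1λ) · λ^6e^(−42.3λ) = λ^7e^(−43.3λ), i.e. Gamma(8, 43.3).
Mode = (a−1)/b = 7/43.3 ≈ 0.162.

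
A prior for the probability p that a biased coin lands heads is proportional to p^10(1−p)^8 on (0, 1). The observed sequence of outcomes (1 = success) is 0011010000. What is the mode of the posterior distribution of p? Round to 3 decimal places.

The prior density ∝ p^10(1−p)^8 is the kernel of Beta(11, 9).
Data: 3 successes in 10 trials (from the sequence). The binomial likelihood contributes p^3(1−p)^7, so the posterior is Beta(11+3, 9+7) = Beta(14, 16).
For Beta(a, b) with a, b > 1 the mode is (a−1)/(a+b−2) = 13/28 ≈ 0.464.

p̂_MAP = 0.464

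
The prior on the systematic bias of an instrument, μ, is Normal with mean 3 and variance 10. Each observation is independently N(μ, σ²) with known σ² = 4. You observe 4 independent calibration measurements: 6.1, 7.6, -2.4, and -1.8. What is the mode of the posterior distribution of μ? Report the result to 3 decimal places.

n = 4; x̄ = (6.1 + 7.6 + (-2.4) + (-1.8))/4 = 9.5/4 = 2.375.
For a Normal prior and Normal likelihood with known variance, the posterior is Normal; its mode equals its mean, the precision-weighted average.
Prior precision 1/σ₀² = 1/10 = 0.1; data precision n/σ² = 4/4 = 1.
μ̂ = (0.1·3 + 1·2.375) / (0.1 + 1) = 2.675/1.1 = 107/44 ≈ 2.432.

μ̂_MAP = 2.432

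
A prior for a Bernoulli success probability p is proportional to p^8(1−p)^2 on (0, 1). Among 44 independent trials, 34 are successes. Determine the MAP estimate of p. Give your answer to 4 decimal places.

The prior density ∝ p^8(1−p)^2 is the kernel of Beta(9, 3).
Data: 34 successes in 44 trials. The binomial likelihood contributes p^34(1−p)^10, so the posterior is Beta(9+34, 3+10) = Beta(43, 13).
For Beta(a, b) with a, b > 1 the mode is (a−1)/(a+b−2) = 42/54 ≈ 0.7778.

p̂_MAP = 0.7778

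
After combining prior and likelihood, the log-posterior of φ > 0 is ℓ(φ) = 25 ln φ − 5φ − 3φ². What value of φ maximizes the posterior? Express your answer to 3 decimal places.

φ̂_MAP = 1.667

ℓ'(φ) = 25/φ − 5 − 6φ. Setting this to zero and multiplying by φ: 6φ² + 5φ − 25 = 0.
φ = (−5 + √(5² + 4·6·25)) / (2·6) = (−5 + √625) / 12 = (−5 + 25)/12 = 5/3.
ℓ''(φ) = −25/φ² − 6 < 0, confirming a maximum.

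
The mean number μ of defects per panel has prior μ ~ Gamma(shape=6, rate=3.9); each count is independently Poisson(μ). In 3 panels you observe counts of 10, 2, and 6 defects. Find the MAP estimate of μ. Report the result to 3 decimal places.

Σxᵢ = 10+2+6 = 18, with n = 3.
Posterior ∝ μ^5e^(−3.9μ) · μ^18e^(−3μ) = μ^23e^(−6.9μ), i.e. Gamma(shape=24, rate=6.9).
The mode of a Gamma(a, b) with a ≥ 1 (shape–rate) is (a−1)/b = 23/6.9 ≈ 3.333.

μ̂_MAP = 3.333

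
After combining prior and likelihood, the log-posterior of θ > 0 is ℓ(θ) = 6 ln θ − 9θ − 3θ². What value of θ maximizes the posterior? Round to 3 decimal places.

ℓ'(θ) = 6/θ − 9 − 6θ. Setting this to zero and multiplying by θ: 6θ² + 9θ − 6 = 0.
θ = (−9 + √(9² + 4·6·6)) / (2·6) = (−9 + √225) / 12 = (−9 + 15)/12 = 1/2.
ℓ''(θ) = −6/θ² − 6 < 0, confirming a maximum.

θ̂_MAP = 0.500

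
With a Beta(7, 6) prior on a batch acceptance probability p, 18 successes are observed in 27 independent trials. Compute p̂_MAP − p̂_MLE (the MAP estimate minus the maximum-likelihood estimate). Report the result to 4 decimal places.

MAP − MLE = -0.0351

Posterior is Beta(25, 15); MAP = (25−1)/(40−2) = 24/38 ≈ 0.63158.
MLE ignores the prior: p̂_MLE = k/n = 18/27 ≈ 0.66667.
Difference = 24/38 − 18/27 = -2/57 ≈ -0.0351.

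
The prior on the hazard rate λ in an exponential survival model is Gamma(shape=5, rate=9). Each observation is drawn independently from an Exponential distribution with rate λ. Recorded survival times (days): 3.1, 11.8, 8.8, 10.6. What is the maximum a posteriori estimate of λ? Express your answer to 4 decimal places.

λ̂_MAP = 0.1848

The Exponential(rate=λ) likelihood is ∝ λ^n e^(−λΣtᵢ). Here n = 4 and Σtᵢ = 3.1 + 11.8 + 8.8 + 10.6 = 34.3.
Posterior ∝ λ^4e^(−9λ) · λ^4e^(−34.3λ) = λ^8e^(−43.3λ), i.e. Gamma(9, 43.3).
Mode = (a−1)/b = 8/43.3 ≈ 0.1848.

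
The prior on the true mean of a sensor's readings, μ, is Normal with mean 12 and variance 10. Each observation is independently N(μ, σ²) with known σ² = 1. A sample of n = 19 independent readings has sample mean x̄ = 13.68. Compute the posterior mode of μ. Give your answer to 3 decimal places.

μ̂_MAP = 13.671

n = 19, x̄ = 13.68.
For a Normal prior and Normal likelihood with known variance, the posterior is Normal; its mode equals its mean, the precision-weighted average.
Prior precision 1/σ₀² = 1/10 = 0.1; data precision n/σ² = 19/1 = 19.
μ̂ = (0.1·12 + 19·13.68) / (0.1 + 19) = 261.12/19.1 = 13056/955 ≈ 13.671.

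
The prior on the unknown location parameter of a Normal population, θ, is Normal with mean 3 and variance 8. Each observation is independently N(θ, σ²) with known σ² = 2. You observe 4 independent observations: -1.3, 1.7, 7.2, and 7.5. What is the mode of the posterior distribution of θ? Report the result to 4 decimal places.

θ̂_MAP = 3.7294

n = 4; x̄ = ((-1.3) + 1.7 + 7.2 + 7.5)/4 = 15.1/4 = 3.775.
For a Normal prior and Normal likelihood with known variance, the posterior is Normal; its mode equals its mean, the precision-weighted average.
Prior precision 1/σ₀² = 1/8 = 0.125; data precision n/σ² = 4/2 = 2.
θ̂ = (0.125·3 + 2·3.775) / (0.125 + 2) = 7.925/2.125 = 317/85 ≈ 3.7294.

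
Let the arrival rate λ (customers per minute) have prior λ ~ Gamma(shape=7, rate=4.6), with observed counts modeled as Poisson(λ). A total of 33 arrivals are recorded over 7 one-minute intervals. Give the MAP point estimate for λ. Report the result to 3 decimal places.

λ̂_MAP = 3.362

Σxᵢ = 33, n = 7.
Posterior ∝ λ^6e^(−4.6λ) · λ^33e^(−7λ) = λ^39e^(−11.6λ), i.e. Gamma(shape=40, rate=11.6).
The mode of a Gamma(a, b) with a ≥ 1 (shape–rate) is (a−1)/b = 39/11.6 ≈ 3.362.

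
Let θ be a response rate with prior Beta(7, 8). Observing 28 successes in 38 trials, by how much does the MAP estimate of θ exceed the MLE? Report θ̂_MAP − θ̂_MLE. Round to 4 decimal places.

Posterior is Beta(35, 18); MAP = (35−1)/(53−2) = 34/51 ≈ 0.66667.
MLE ignores the prior: θ̂_MLE = k/n = 28/38 ≈ 0.73684.
Difference = 34/51 − 28/38 = -4/57 ≈ -0.0702.

MAP − MLE = -0.0702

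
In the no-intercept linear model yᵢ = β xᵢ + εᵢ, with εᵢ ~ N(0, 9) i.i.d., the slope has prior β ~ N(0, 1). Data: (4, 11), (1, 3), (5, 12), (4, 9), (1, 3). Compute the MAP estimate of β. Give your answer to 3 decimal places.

β̂_MAP = 2.147

log p(β | y) = −Σ(yᵢ − βxᵢ)²/(2·9) − β²/(2·1) + const.
Setting the derivative to zero: Σxᵢ(yᵢ − βxᵢ)/9 − β/1 = 0, so β = Σxᵢyᵢ / (Σxᵢ² + σ²/τ²).
Σxᵢyᵢ = 4·11 + 1·3 + 5·12 + 4·9 + 1·3 = 146; Σxᵢ² = 59; σ²/τ² = 9.
β̂_MAP = 146 / (59 + 9) = 146/68 ≈ 2.147.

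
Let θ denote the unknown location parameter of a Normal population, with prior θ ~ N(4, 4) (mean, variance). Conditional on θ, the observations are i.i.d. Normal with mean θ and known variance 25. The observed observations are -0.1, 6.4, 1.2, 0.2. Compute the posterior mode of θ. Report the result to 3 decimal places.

θ̂_MAP = 3.190

n = 4; x̄ = ((-0.1) + 6.4 + 1.2 + 0.2)/4 = 7.7/4 = 1.925.
For a Normal prior and Normal likelihood with known variance, the posterior is Normal; its mode equals its mean, the precision-weighted average.
Prior precision 1/σ₀² = 1/4 = 0.25; data precision n/σ² = 4/25 = 0.16.
θ̂ = (0.25·4 + 0.16·1.925) / (0.25 + 0.16) = 1.308/0.41 = 654/205 ≈ 3.190.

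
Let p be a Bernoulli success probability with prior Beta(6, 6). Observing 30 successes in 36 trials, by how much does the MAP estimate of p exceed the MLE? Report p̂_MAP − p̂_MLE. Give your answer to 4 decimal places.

Posterior is Beta(36, 12); MAP = (36−1)/(48−2) = 35/46 ≈ 0.76087.
MLE ignores the prior: p̂_MLE = k/n = 30/36 ≈ 0.83333.
Difference = 35/46 − 30/36 = -5/69 ≈ -0.0725.

MAP − MLE = -0.0725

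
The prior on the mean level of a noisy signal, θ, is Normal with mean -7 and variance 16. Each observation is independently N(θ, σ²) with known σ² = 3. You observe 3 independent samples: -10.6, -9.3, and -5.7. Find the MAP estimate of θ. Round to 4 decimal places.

θ̂_MAP = -8.4431

n = 3; x̄ = ((-10.6) + (-9.3) + (-5.7))/3 = -25.6/3 = -128/15 ≈ -8.5333.
For a Normal prior and Normal likelihood with known variance, the posterior is Normal; its mode equals its mean, the precision-weighted average.
Prior precision 1/σ₀² = 1/16 = 0.0625; data precision n/σ² = 3/3 = 1.
θ̂ = (0.0625·(-7) + 1·(-128/15)) / (0.0625 + 1) = (-2153/240)/1.0625 = -2153/255 ≈ -8.4431.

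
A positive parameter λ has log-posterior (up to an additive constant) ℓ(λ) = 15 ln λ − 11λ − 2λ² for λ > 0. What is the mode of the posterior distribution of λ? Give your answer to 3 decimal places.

ℓ'(λ) = 15/λ − 11 − 4λ. Setting this to zero and multiplying by λ: 4λ² + 11λ − 15 = 0.
λ = (−11 + √(11² + 4·4·15)) / (2·4) = (−11 + √361) / 8 = (−11 + 19)/8 = 1.
ℓ''(λ) = −15/λ² − 4 < 0, confirming a maximum.

λ̂_MAP = 1.000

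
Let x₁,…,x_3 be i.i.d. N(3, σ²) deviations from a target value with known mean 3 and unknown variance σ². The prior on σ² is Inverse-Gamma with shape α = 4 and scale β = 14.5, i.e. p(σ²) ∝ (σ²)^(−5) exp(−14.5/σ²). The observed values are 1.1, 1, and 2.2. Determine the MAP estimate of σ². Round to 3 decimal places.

σ̂²_MAP = 2.865

Sum of squared deviations about the known mean: SS = (1.1−3)² + (1−3)² + (2.2−3)² = 8.25.
The Normal likelihood contributes (σ²)^(−n/2) exp(−SS/(2σ²)), so the posterior is Inverse-Gamma(α + n/2, β + SS/2) = Inverse-Gamma(5.5, 18.625).
The mode of Inverse-Gamma(a, b) is b/(a+1) = 18.625/6.5 ≈ 2.865.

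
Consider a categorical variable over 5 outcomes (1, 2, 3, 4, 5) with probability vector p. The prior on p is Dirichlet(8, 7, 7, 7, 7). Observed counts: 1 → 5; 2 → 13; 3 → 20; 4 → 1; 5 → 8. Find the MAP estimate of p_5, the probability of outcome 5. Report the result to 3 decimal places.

MAP estimate: 0.179

The posterior is Dirichlet(αᵢ + nᵢ) = Dirichlet(13, 20, 27, 8, 15).
For a Dirichlet(a₁,…,a_K) with all aᵢ > 1, the mode has j-th component (aⱼ − 1)/(Σaᵢ − K).
Here Σaᵢ = 83 and K = 5, so p_5 = (15 − 1)/(83 − 5) = 14/78 ≈ 0.179.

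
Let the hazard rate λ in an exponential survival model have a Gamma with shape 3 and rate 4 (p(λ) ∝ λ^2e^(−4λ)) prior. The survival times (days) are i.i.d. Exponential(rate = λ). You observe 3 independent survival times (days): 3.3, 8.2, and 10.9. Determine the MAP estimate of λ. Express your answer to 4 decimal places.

The Exponential(rate=λ) likelihood is ∝ λ^n e^(−λΣtᵢ). Here n = 3 and Σtᵢ = 3.3 + 8.2 + 10.9 = 22.4.
Posterior ∝ λ^2e^(−4λ) · λ^3e^(−22.4λ) = λ^5e^(−26.4λ), i.e. Gamma(6, 26.4).
Mode = (a−1)/b = 5/26.4 ≈ 0.1894.

λ̂_MAP = 0.1894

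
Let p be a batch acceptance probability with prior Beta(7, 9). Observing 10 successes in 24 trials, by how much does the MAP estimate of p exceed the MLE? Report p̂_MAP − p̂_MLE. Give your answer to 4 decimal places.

MAP − MLE = 0.0044

Posterior is Beta(17, 23); MAP = (17−1)/(40−2) = 16/38 ≈ 0.42105.
MLE ignores the prior: p̂_MLE = k/n = 10/24 ≈ 0.41667.
Difference = 16/38 − 10/24 = 1/228 ≈ 0.0044.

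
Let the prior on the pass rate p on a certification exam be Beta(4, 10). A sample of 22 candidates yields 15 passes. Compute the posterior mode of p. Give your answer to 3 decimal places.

p̂_MAP = 0.529

Prior: Beta(4, 10).
Data: 15 successes in 22 trials. The binomial likelihood contributes p^15(1−p)^7, so the posterior is Beta(4+15, 10+7) = Beta(19, 17).
For Beta(a, b) with a, b > 1 the mode is (a−1)/(a+b−2) = 18/34 ≈ 0.529.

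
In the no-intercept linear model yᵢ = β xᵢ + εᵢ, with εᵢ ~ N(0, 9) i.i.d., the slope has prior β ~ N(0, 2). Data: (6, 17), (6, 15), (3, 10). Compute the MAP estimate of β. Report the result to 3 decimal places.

log p(β | y) = −Σ(yᵢ − βxᵢ)²/(2·9) − β²/(2·2) + const.
Setting the derivative to zero: Σxᵢ(yᵢ − βxᵢ)/9 − β/2 = 0, so β = Σxᵢyᵢ / (Σxᵢ² + σ²/τ²).
Σxᵢyᵢ = 6·17 + 6·15 + 3·10 = 222; Σxᵢ² = 81; σ²/τ² = 4.5.
β̂_MAP = 222 / (81 + 4.5) = 222/85.5 ≈ 2.596.

β̂_MAP = 2.596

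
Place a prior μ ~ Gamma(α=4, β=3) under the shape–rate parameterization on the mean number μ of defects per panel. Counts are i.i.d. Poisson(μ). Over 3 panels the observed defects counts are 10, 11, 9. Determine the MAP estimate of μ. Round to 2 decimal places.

Σxᵢ = 10+11+9 = 30, with n = 3.
Posterior ∝ μ^3e^(−3μ) · μ^30e^(−3μ) = μ^33e^(−6μ), i.e. Gamma(shape=34, rate=6).
The mode of a Gamma(a, b) with a ≥ 1 (shape–rate) is (a−1)/b = 33/6 ≈ 5.50.

μ̂_MAP = 5.50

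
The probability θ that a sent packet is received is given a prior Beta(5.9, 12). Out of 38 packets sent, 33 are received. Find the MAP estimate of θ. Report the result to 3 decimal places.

θ̂_MAP = 0.703

Prior: Beta(5.9, 12).
Data: 33 successes in 38 trials. The binomial likelihood contributes θ^33(1−θ)^5, so the posterior is Beta(5.9+33, 12+5) = Beta(38.9, 17).
For Beta(a, b) with a, b > 1 the mode is (a−1)/(a+b−2) = 37.9/53.9 ≈ 0.703.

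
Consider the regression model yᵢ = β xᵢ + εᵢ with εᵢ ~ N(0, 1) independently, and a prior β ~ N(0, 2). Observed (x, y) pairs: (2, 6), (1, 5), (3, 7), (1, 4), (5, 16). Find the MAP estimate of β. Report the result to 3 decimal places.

β̂_MAP = 3.012

log p(β | y) = −Σ(yᵢ − βxᵢ)²/(2·1) − β²/(2·2) + const.
Setting the derivative to zero: Σxᵢ(yᵢ − βxᵢ)/1 − β/2 = 0, so β = Σxᵢyᵢ / (Σxᵢ² + σ²/τ²).
Σxᵢyᵢ = 2·6 + 1·5 + 3·7 + 1·4 + 5·16 = 122; Σxᵢ² = 40; σ²/τ² = 0.5.
β̂_MAP = 122 / (40 + 0.5) = 122/40.5 ≈ 3.012.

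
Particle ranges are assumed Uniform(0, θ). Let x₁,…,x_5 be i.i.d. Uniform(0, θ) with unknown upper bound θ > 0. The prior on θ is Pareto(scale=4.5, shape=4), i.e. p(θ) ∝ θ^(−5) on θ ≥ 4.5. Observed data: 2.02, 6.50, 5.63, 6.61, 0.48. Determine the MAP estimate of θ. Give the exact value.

θ̂_MAP = 6.61

The Uniform(0, θ) likelihood is θ^(−n) for θ ≥ max(xᵢ), zero otherwise. Here max(xᵢ) = 6.61.
Posterior ∝ θ^(−5) · θ^(−5) = θ^(−10) on θ ≥ max(4.5, 6.61) = 6.61.
This density is strictly decreasing in θ, so the posterior mode lies at the lower boundary of the support.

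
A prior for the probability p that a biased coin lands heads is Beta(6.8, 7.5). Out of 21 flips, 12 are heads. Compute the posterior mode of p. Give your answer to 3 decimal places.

p̂_MAP = 0.535

Prior: Beta(6.8, 7.5).
Data: 12 successes in 21 trials. The binomial likelihood contributes p^12(1−p)^9, so the posterior is Beta(6.8+12, 7.5+9) = Beta(18.8, 16.5).
For Beta(a, b) with a, b > 1 the mode is (a−1)/(a+b−2) = 17.8/33.3 ≈ 0.535.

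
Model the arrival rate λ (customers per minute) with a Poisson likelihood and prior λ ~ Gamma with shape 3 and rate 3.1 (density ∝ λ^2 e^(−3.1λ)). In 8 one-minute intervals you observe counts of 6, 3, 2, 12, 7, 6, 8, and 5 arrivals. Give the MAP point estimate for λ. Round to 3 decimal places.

Σxᵢ = 6+3+2+12+7+6+8+5 = 49, with n = 8.
Posterior ∝ λ^2e^(−3.1λ) · λ^49e^(−8λ) = λ^51e^(−11.1λ), i.e. Gamma(shape=52, rate=11.1).
The mode of a Gamma(a, b) with a ≥ 1 (shape–rate) is (a−1)/b = 51/11.1 ≈ 4.595.

λ̂_MAP = 4.595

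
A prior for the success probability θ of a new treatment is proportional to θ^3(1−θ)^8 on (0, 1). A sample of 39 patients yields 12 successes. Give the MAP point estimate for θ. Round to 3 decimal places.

The prior density ∝ θ^3(1−θ)^8 is the kernel of Beta(4, 9).
Data: 12 successes in 39 trials. The binomial likelihood contributes θ^12(1−θ)^27, so the posterior is Beta(4+12, 9+27) = Beta(16, 36).
For Beta(a, b) with a, b > 1 the mode is (a−1)/(a+b−2) = 15/50 ≈ 0.300.

θ̂_MAP = 0.300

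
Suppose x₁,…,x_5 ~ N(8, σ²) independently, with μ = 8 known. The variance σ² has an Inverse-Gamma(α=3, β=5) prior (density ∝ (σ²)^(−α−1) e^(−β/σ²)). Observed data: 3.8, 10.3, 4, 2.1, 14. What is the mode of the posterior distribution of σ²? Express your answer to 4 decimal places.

Sum of squared deviations about the known mean: SS = (3.8−8)² + (10.3−8)² + (4−8)² + (2.1−8)² + (14−8)² = 109.74.
The Normal likelihood contributes (σ²)^(−n/2) exp(−SS/(2σ²)), so the posterior is Inverse-Gamma(α + n/2, β + SS/2) = Inverse-Gamma(5.5, 59.87).
The mode of Inverse-Gamma(a, b) is b/(a+1) = 59.87/6.5 ≈ 9.2108.

σ̂²_MAP = 9.2108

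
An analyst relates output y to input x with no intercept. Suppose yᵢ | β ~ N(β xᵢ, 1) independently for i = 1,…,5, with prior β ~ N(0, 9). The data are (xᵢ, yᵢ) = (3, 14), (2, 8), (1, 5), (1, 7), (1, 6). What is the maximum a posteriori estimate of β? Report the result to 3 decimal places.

log p(β | y) = −Σ(yᵢ − βxᵢ)²/(2·1) − β²/(2·9) + const.
Setting the derivative to zero: Σxᵢ(yᵢ − βxᵢ)/1 − β/9 = 0, so β = Σxᵢyᵢ / (Σxᵢ² + σ²/τ²).
Σxᵢyᵢ = 3·14 + 2·8 + 1·5 + 1·7 + 1·6 = 76; Σxᵢ² = 16; σ²/τ² = 1/9.
β̂_MAP = 76 / (16 + 1/9) = 76/(145/9) = 684/145 ≈ 4.717.

β̂_MAP = 4.717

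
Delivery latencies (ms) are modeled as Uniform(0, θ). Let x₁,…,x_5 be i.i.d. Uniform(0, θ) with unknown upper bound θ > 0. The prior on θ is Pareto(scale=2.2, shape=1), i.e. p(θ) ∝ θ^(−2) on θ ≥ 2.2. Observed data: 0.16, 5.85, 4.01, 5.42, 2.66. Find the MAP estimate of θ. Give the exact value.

The Uniform(0, θ) likelihood is θ^(−n) for θ ≥ max(xᵢ), zero otherwise. Here max(xᵢ) = 5.85.
Posterior ∝ θ^(−2) · θ^(−5) = θ^(−7) on θ ≥ max(2.2, 5.85) = 5.85.
This density is strictly decreasing in θ, so the posterior mode lies at the lower boundary of the support.

θ̂_MAP = 5.85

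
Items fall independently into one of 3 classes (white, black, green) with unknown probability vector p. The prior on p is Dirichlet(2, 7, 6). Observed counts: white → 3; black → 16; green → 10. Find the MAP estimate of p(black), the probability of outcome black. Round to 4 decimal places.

MAP estimate of p(black) = 0.5366

The posterior is Dirichlet(αᵢ + nᵢ) = Dirichlet(5, 23, 16).
For a Dirichlet(a₁,…,a_K) with all aᵢ > 1, the mode has j-th component (aⱼ − 1)/(Σaᵢ − K).
Here Σaᵢ = 44 and K = 3, so p(black) = (23 − 1)/(44 − 3) = 22/41 ≈ 0.5366.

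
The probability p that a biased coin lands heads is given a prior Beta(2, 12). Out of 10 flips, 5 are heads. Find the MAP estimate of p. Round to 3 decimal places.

Prior: Beta(2, 12).
Data: 5 successes in 10 trials. The binomial likelihood contributes p^5(1−p)^5, so the posterior is Beta(2+5, 12+5) = Beta(7, 17).
For Beta(a, b) with a, b > 1 the mode is (a−1)/(a+b−2) = 6/22 ≈ 0.273.

p̂_MAP = 0.273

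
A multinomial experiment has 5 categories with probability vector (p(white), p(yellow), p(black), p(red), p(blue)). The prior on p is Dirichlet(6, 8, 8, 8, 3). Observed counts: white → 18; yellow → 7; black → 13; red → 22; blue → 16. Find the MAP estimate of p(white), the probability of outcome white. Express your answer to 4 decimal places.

MAP estimate of p(white) = 0.2212

The posterior is Dirichlet(αᵢ + nᵢ) = Dirichlet(24, 15, 21, 30, 19).
For a Dirichlet(a₁,…,a_K) with all aᵢ > 1, the mode has j-th component (aⱼ − 1)/(Σaᵢ − K).
Here Σaᵢ = 109 and K = 5, so p(white) = (24 − 1)/(109 − 5) = 23/104 ≈ 0.2212.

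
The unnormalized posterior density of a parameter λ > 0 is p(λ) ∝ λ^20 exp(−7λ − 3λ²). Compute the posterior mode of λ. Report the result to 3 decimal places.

λ̂_MAP = 1.333

ℓ'(λ) = 20/λ − 7 − 6λ. Setting this to zero and multiplying by λ: 6λ² + 7λ − 20 = 0.
λ = (−7 + √(7² + 4·6·20)) / (2·6) = (−7 + √529) / 12 = (−7 + 23)/12 = 4/3.
ℓ''(λ) = −20/λ² − 6 < 0, confirming a maximum.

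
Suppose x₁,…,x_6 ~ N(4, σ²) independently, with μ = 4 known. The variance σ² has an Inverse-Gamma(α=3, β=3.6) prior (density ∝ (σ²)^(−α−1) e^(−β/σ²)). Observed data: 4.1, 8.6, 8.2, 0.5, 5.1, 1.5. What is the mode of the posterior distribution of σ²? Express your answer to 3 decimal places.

σ̂²_MAP = 4.694

Sum of squared deviations about the known mean: SS = (4.1−4)² + (8.6−4)² + (8.2−4)² + (0.5−4)² + (5.1−4)² + (1.5−4)² = 58.52.
The Normal likelihood contributes (σ²)^(−n/2) exp(−SS/(2σ²)), so the posterior is Inverse-Gamma(α + n/2, β + SS/2) = Inverse-Gamma(6, 32.86).
The mode of Inverse-Gamma(a, b) is b/(a+1) = 32.86/7 ≈ 4.694.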